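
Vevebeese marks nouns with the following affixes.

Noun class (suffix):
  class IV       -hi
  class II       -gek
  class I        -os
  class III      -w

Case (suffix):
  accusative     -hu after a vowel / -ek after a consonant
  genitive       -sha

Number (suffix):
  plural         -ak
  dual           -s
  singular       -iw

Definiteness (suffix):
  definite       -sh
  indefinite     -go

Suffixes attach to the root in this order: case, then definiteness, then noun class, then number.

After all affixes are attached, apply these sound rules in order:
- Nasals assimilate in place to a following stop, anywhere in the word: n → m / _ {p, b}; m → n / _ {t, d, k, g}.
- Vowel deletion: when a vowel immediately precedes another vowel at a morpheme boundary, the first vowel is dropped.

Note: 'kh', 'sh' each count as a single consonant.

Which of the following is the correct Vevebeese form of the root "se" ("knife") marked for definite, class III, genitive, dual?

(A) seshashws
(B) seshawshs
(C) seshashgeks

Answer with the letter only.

A

Attach case genitive -sha → sesha.
Attach definiteness definite -sh → seshash.
Attach noun class class III -w → seshashw.
Attach number dual -s → seshashws.
Nasal assimilation: no change.
Vowel deletion: no change.
So the correct form is seshashws, option (A).
(B) seshawshs is wrong: it has the affixes in the wrong order.
(C) seshashgeks is wrong: it uses class II instead of class III for noun class.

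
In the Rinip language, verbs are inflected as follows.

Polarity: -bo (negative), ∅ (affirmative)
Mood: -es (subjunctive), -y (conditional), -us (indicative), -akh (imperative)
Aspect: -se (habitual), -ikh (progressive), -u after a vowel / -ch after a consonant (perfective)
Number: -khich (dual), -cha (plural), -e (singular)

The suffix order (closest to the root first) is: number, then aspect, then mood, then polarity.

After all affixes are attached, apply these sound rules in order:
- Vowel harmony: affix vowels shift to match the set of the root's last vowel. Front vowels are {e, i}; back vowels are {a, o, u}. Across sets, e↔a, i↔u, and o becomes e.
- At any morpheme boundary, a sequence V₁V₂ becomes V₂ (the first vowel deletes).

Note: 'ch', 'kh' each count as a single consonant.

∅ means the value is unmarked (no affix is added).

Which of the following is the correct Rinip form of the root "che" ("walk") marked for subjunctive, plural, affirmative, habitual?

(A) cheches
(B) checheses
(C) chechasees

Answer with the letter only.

Attach number plural -cha → checha.
Attach aspect habitual -se → chechase.
Attach mood subjunctive -es → chechasees.
polarity = affirmative: zero marking, form stays chechasees.
Apply vowel harmony: chechasees → chechesees.
Apply vowel deletion: chechesees → checheses.
So the correct form is checheses, option (B).
(C) chechasees is wrong: it fails to apply the sound rule(s).
(A) cheches is wrong: it uses perfective instead of habitual for aspect.

B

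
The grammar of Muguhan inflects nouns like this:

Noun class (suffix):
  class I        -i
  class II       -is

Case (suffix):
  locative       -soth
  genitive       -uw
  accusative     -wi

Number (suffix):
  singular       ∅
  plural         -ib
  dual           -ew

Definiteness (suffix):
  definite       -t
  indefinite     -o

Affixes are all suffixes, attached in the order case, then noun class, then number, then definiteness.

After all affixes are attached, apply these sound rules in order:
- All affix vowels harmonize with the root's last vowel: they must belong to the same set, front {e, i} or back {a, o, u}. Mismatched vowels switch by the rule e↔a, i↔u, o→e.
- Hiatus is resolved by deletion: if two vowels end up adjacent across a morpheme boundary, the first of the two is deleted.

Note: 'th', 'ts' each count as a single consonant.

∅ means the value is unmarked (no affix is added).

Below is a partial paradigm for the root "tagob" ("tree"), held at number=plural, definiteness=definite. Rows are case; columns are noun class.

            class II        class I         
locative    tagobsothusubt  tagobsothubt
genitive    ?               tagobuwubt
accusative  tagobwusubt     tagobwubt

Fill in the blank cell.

tagobuwusubt

Attach case genitive -uw → tagobuw.
Attach noun class class II -is → tagobuwis.
Attach number plural -ib → tagobuwisib.
Attach definiteness definite -t → tagobuwisibt.
Apply vowel harmony: tagobuwisibt → tagobuwusubt.
Vowel deletion: no change.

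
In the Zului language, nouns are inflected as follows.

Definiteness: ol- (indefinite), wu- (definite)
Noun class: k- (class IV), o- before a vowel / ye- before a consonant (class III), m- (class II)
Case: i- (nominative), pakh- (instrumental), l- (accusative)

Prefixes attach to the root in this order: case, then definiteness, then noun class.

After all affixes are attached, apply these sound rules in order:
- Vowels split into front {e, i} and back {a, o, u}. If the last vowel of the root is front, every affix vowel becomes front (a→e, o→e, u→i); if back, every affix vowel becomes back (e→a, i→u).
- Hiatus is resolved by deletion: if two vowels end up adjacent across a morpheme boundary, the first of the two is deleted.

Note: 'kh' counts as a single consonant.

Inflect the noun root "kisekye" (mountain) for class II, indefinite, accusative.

mellkisekye

Attach case accusative l- → lkisekye.
Attach definiteness indefinite ol- → ollkisekye.
Attach noun class class II m- → mollkisekye.
Apply vowel harmony: mollkisekye → mellkisekye.
Vowel deletion: no change.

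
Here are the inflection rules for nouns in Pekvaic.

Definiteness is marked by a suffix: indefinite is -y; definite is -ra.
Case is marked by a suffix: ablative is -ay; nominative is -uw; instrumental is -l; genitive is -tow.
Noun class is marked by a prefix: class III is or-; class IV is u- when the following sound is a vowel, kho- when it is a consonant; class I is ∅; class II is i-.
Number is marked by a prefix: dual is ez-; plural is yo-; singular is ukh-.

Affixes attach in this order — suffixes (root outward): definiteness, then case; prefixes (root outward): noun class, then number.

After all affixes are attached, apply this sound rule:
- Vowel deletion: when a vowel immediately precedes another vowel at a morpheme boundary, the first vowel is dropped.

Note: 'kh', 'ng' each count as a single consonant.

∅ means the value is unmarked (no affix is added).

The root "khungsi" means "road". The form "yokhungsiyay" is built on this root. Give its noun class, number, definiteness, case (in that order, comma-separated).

class I, plural, indefinite, ablative

Segment: yo-khungsi-y-ay.
noun class: ∅ → class I.
number: yo- → plural.
definiteness: -y → indefinite.
case: -ay → ablative.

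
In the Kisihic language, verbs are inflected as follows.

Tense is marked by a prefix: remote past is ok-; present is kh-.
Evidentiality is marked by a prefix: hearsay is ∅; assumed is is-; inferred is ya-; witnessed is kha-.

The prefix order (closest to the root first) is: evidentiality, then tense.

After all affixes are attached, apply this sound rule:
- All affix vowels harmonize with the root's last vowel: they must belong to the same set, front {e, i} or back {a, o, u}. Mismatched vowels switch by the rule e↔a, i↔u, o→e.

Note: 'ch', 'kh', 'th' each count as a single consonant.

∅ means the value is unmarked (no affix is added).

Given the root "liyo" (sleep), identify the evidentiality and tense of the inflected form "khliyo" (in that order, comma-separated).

Segment: kh-liyo.
evidentiality: ∅ → hearsay.
tense: kh- → present.

hearsay, present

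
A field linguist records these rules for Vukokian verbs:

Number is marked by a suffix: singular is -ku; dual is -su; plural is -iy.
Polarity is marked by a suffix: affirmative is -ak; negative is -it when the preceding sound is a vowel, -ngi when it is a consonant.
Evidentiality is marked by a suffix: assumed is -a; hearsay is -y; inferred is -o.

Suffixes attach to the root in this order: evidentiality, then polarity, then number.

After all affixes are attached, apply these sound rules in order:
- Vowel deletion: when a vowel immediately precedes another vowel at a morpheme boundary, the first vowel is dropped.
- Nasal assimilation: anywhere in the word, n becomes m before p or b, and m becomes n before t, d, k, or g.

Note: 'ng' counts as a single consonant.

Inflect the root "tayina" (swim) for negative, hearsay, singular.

Attach evidentiality hearsay -y → tayinay.
Attach polarity negative -ngi (after consonant 'y') → tayinayngi.
Attach number singular -ku → tayinayngiku.
Vowel deletion: no change.
Nasal assimilation: no change.

tayinayngiku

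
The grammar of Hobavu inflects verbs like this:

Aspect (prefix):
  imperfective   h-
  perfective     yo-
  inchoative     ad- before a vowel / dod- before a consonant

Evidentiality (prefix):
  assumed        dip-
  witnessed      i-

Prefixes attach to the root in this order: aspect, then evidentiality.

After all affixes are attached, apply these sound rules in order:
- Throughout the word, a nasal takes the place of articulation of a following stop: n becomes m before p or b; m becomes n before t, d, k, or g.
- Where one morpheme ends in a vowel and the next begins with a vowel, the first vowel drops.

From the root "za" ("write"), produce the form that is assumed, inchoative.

Attach aspect inchoative dod- (before consonant 'z') → dodza.
Attach evidentiality assumed dip- → dipdodza.
Nasal assimilation: no change.
Vowel deletion: no change.

dipdodza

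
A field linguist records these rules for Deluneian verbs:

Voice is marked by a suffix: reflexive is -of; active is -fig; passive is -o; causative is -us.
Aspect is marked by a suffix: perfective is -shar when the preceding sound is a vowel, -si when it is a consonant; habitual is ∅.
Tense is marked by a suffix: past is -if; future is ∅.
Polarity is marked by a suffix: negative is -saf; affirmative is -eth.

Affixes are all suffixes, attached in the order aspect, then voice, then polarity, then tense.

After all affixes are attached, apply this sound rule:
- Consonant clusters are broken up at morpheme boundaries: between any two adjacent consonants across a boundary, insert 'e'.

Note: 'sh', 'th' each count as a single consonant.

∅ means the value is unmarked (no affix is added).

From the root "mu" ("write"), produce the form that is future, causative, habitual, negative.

muusesaf

aspect = habitual: zero marking, form stays mu.
Attach voice causative -us → muus.
Attach polarity negative -saf → muussaf.
tense = future: zero marking, form stays muussaf.
Apply epenthesis: muussaf → muusesaf.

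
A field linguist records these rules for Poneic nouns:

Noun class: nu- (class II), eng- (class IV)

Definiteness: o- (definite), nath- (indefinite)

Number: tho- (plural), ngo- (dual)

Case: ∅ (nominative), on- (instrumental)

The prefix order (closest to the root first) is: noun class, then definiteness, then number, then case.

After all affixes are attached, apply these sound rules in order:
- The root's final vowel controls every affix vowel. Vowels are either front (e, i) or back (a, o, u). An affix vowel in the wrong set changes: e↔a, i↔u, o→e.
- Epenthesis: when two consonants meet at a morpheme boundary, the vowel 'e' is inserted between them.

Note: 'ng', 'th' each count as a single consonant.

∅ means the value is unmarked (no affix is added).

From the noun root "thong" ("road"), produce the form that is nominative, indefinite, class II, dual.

ngonathenuthong

Attach noun class class II nu- → nuthong.
Attach definiteness indefinite nath- → nathnuthong.
Attach number dual ngo- → ngonathnuthong.
case = nominative: zero marking, form stays ngonathnuthong.
Vowel harmony: no change.
Apply epenthesis: ngonathnuthong → ngonathenuthong.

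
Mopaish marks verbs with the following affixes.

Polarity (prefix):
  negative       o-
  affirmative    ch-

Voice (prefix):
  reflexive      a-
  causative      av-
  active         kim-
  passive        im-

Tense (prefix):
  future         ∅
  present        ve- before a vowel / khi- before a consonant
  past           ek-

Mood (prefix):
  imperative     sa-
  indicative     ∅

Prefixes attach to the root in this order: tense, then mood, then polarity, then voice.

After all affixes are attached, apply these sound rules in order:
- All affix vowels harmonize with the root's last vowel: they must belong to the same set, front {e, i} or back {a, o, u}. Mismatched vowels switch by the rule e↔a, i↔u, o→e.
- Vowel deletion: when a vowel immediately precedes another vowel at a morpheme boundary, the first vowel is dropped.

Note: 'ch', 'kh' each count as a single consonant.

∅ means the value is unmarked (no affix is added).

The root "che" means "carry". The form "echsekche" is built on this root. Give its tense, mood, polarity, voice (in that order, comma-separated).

past, imperative, affirmative, reflexive

Segment: a-ch-sa-ek-che.
tense: ek- → past.
mood: sa- → imperative.
polarity: ch- → affirmative.
voice: a- → reflexive.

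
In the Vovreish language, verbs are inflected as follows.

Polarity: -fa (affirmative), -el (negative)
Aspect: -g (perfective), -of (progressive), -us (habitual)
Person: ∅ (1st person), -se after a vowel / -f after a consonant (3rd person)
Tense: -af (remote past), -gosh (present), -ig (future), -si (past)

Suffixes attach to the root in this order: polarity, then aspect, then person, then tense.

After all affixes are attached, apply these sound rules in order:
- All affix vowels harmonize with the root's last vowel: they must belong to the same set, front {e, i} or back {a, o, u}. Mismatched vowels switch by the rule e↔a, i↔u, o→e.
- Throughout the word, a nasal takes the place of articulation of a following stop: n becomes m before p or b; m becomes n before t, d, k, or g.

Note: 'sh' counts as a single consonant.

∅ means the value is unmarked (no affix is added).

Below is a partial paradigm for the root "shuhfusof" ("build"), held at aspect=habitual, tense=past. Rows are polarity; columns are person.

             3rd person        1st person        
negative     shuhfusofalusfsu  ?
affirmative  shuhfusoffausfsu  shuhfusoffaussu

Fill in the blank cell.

shuhfusofalussu

Attach polarity negative -el → shuhfusofel.
Attach aspect habitual -us → shuhfusofelus.
person = 1st person: zero marking, form stays shuhfusofelus.
Attach tense past -si → shuhfusofelussi.
Apply vowel harmony: shuhfusofelussi → shuhfusofalussu.
Nasal assimilation: no change.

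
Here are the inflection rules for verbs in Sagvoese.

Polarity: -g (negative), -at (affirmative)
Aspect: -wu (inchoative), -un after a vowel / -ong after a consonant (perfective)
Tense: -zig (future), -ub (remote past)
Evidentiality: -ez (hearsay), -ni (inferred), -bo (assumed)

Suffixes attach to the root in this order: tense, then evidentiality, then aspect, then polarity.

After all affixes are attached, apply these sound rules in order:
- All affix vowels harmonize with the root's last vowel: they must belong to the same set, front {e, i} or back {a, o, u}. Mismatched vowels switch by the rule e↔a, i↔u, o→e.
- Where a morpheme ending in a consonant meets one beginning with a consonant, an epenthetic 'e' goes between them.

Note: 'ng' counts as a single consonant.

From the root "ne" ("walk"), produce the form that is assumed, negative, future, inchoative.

nezigebewig

Attach tense future -zig → nezig.
Attach evidentiality assumed -bo → nezigbo.
Attach aspect inchoative -wu → nezigbowu.
Attach polarity negative -g → nezigbowug.
Apply vowel harmony: nezigbowug → nezigbewig.
Apply epenthesis: nezigbewig → nezigebewig.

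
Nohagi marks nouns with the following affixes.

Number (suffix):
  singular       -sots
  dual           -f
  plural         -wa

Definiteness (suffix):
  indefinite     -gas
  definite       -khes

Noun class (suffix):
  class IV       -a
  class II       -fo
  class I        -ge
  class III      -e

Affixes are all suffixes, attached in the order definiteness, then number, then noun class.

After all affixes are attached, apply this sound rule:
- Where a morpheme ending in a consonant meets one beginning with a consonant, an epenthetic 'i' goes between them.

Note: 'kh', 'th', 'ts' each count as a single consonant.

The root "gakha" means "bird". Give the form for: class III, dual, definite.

Attach definiteness definite -khes → gakhakhes.
Attach number dual -f → gakhakhesf.
Attach noun class class III -e → gakhakhesfe.
Apply epenthesis: gakhakhesfe → gakhakhesife.

gakhakhesife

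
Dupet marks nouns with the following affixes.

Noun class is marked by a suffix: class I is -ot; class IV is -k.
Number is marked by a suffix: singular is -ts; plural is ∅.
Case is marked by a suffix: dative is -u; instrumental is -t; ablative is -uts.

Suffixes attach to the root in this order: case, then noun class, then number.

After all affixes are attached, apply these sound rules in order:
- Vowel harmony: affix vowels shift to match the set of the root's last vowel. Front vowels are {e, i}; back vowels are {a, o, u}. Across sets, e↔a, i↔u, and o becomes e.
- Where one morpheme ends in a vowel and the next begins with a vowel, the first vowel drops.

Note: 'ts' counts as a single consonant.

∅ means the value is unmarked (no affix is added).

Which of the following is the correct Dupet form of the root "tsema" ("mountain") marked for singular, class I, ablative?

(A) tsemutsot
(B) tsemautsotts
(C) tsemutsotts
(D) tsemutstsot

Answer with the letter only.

C

Attach case ablative -uts → tsemauts.
Attach noun class class I -ot → tsemautsot.
Attach number singular -ts → tsemautsotts.
Vowel harmony: no change.
Apply vowel deletion: tsemautsotts → tsemutsotts.
So the correct form is tsemutsotts, option (C).
(B) tsemautsotts is wrong: it fails to apply the sound rule(s).
(D) tsemutstsot is wrong: it has the affixes in the wrong order.
(A) tsemutsot is wrong: it uses plural instead of singular for number.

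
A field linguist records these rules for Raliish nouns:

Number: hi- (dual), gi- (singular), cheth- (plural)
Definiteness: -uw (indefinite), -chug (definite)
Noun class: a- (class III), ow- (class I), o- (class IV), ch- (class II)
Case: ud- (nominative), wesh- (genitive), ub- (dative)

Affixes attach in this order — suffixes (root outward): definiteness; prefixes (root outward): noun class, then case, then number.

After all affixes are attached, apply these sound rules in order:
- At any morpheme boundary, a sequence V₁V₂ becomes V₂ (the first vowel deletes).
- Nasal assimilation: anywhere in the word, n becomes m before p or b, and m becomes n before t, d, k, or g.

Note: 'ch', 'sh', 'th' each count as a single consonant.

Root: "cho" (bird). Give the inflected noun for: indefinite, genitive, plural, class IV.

chethweshochuw

Attach noun class class IV o- → ocho.
Attach case genitive wesh- → weshocho.
Attach number plural cheth- → chethweshocho.
Attach definiteness indefinite -uw → chethweshochouw.
Apply vowel deletion: chethweshochouw → chethweshochuw.
Nasal assimilation: no change.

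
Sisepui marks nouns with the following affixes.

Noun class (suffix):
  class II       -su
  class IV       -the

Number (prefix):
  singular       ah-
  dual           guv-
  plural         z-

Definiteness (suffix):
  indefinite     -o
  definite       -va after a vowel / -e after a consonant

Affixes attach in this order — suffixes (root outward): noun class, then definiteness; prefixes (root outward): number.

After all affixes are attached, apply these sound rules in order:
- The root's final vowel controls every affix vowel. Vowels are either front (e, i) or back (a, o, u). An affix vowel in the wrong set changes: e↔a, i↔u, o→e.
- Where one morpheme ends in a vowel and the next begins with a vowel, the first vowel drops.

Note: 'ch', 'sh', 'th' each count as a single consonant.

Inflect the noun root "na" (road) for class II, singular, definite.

ahnasuva

Attach noun class class II -su → nasu.
Attach definiteness definite -va (after vowel 'u') → nasuva.
Attach number singular ah- → ahnasuva.
Vowel harmony: no change.
Vowel deletion: no change.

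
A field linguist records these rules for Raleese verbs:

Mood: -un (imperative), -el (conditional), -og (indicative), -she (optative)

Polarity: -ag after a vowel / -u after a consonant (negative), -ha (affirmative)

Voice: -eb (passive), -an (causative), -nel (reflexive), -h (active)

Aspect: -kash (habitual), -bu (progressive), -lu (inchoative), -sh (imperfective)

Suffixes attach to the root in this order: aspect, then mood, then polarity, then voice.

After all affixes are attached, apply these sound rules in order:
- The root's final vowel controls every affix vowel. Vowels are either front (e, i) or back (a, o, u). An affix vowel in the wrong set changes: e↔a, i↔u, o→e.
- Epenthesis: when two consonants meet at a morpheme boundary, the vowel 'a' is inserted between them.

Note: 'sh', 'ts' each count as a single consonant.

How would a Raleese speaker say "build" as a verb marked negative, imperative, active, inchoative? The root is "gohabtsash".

gohabtsashaluunuh

Attach aspect inchoative -lu → gohabtsashlu.
Attach mood imperative -un → gohabtsashluun.
Attach polarity negative -u (after consonant 'n') → gohabtsashluunu.
Attach voice active -h → gohabtsashluunuh.
Vowel harmony: no change.
Apply epenthesis: gohabtsashluunuh → gohabtsashaluunuh.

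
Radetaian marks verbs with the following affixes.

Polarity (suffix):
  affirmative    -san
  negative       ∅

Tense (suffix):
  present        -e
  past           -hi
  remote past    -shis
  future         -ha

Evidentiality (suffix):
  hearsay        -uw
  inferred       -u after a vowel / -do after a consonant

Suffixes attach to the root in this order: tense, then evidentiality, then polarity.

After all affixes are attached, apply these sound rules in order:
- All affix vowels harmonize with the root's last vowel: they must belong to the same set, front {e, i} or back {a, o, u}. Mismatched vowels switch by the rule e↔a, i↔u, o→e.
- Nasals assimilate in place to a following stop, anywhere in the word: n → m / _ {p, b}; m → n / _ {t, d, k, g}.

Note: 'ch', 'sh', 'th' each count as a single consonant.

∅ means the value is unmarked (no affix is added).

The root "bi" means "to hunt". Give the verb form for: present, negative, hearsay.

Attach tense present -e → bie.
Attach evidentiality hearsay -uw → bieuw.
polarity = negative: zero marking, form stays bieuw.
Apply vowel harmony: bieuw → bieiw.
Nasal assimilation: no change.

bieiw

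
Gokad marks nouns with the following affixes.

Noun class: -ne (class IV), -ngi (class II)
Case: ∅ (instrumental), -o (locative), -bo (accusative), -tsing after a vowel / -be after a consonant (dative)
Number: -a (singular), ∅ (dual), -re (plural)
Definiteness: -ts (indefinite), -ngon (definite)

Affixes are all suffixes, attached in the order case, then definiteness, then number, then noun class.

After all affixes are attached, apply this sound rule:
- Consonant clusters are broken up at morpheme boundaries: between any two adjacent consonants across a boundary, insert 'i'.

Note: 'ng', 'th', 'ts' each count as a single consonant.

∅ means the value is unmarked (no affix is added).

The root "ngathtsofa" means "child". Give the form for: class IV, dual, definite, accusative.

ngathtsofabongonine

Attach case accusative -bo → ngathtsofabo.
Attach definiteness definite -ngon → ngathtsofabongon.
number = dual: zero marking, form stays ngathtsofabongon.
Attach noun class class IV -ne → ngathtsofabongonne.
Apply epenthesis: ngathtsofabongonne → ngathtsofabongonine.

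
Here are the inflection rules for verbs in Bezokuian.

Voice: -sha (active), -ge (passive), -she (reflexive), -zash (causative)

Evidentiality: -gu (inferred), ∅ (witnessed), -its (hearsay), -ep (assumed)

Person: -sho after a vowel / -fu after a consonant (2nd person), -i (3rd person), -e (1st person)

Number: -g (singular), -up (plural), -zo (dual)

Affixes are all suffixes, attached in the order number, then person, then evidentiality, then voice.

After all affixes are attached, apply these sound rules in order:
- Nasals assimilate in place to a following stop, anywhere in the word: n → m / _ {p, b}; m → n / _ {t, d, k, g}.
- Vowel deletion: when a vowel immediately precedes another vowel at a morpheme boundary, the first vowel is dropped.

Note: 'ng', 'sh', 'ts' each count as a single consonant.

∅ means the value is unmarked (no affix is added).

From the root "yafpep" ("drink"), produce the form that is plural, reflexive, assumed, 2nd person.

yafpepupfepshe

Attach number plural -up → yafpepup.
Attach person 2nd person -fu (after consonant 'p') → yafpepupfu.
Attach evidentiality assumed -ep → yafpepupfuep.
Attach voice reflexive -she → yafpepupfuepshe.
Nasal assimilation: no change.
Apply vowel deletion: yafpepupfuepshe → yafpepupfepshe.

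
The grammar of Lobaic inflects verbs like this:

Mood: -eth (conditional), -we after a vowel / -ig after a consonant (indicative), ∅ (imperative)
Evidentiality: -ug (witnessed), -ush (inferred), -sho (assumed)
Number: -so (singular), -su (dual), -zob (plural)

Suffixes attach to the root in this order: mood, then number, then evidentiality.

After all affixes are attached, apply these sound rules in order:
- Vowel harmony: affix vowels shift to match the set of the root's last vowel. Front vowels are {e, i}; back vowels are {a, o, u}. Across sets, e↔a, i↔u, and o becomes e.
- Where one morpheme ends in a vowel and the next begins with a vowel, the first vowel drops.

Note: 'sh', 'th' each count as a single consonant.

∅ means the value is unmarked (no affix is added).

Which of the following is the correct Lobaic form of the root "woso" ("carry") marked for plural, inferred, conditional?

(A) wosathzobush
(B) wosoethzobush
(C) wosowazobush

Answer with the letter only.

A

Attach mood conditional -eth → wosoeth.
Attach number plural -zob → wosoethzob.
Attach evidentiality inferred -ush → wosoethzobush.
Apply vowel harmony: wosoethzobush → wosoathzobush.
Apply vowel deletion: wosoathzobush → wosathzobush.
So the correct form is wosathzobush, option (A).
(C) wosowazobush is wrong: it uses indicative instead of conditional for mood.
(B) wosoethzobush is wrong: it fails to apply the sound rule(s).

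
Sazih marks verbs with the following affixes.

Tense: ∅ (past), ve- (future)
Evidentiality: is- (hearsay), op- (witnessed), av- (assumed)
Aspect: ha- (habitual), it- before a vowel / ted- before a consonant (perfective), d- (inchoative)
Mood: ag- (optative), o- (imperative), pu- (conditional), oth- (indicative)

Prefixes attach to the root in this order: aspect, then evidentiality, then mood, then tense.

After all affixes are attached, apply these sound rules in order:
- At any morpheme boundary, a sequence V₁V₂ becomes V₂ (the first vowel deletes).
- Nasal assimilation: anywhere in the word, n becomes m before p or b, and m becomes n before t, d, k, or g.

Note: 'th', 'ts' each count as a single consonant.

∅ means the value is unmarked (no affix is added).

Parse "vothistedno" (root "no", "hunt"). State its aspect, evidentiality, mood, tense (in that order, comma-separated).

perfective, hearsay, indicative, future

Segment: ve-oth-is-ted-no.
aspect: it/ted- → perfective.
evidentiality: is- → hearsay.
mood: oth- → indicative.
tense: ve- → future.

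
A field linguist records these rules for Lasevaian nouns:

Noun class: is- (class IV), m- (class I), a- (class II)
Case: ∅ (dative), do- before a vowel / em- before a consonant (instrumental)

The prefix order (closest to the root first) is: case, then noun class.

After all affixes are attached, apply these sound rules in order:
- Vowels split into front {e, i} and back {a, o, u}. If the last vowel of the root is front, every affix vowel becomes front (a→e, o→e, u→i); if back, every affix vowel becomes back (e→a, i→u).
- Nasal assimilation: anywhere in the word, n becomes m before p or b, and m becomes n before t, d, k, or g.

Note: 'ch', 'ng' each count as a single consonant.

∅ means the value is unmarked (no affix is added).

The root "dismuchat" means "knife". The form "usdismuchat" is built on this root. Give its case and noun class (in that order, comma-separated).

dative, class IV

Segment: is-dismuchat.
case: ∅ → dative.
noun class: is- → class IV.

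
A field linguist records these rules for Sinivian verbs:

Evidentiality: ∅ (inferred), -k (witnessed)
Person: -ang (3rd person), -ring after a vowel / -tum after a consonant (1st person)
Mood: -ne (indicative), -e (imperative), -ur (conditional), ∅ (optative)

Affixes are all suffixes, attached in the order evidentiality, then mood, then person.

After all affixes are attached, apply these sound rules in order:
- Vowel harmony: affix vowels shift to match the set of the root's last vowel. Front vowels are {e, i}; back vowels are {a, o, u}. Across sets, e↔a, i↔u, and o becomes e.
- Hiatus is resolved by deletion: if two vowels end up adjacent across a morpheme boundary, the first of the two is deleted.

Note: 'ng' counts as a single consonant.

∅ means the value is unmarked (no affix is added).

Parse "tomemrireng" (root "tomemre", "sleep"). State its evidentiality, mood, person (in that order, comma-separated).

inferred, conditional, 3rd person

Segment: tomemre-ur-ang.
evidentiality: ∅ → inferred.
mood: -ur → conditional.
person: -ang → 3rd person.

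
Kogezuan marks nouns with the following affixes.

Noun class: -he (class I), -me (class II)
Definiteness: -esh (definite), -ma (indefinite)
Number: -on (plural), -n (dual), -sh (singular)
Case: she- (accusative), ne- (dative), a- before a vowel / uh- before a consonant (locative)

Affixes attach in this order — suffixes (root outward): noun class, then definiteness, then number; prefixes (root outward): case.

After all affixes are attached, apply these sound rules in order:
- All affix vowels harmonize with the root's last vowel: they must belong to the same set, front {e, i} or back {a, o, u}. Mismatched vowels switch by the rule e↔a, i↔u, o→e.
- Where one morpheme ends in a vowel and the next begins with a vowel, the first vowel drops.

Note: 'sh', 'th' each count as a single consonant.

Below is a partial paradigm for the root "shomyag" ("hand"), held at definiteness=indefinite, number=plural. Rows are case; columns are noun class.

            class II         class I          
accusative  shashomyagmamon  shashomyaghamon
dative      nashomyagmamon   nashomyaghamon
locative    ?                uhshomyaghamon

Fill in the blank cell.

Attach noun class class II -me → shomyagme.
Attach definiteness indefinite -ma → shomyagmema.
Attach number plural -on → shomyagmemaon.
Attach case locative uh- (before consonant 'sh') → uhshomyagmemaon.
Apply vowel harmony: uhshomyagmemaon → uhshomyagmamaon.
Apply vowel deletion: uhshomyagmamaon → uhshomyagmamon.

uhshomyagmamon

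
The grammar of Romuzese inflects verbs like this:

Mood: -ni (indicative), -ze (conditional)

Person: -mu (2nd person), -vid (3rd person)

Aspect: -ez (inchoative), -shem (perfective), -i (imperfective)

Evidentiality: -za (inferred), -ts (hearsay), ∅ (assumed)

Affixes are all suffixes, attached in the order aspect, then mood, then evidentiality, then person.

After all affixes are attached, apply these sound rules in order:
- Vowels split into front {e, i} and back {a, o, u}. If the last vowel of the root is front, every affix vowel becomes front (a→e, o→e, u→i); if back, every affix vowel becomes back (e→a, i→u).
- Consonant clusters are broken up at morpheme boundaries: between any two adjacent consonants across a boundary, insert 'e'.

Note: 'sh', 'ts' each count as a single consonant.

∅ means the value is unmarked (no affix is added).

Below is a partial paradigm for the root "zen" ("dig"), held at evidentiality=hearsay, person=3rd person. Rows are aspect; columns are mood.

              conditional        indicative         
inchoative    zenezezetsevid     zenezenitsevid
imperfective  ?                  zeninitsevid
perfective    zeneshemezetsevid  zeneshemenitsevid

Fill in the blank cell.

zenizetsevid

Attach aspect imperfective -i → zeni.
Attach mood conditional -ze → zenize.
Attach evidentiality hearsay -ts → zenizets.
Attach person 3rd person -vid → zenizetsvid.
Vowel harmony: no change.
Apply epenthesis: zenizetsvid → zenizetsevid.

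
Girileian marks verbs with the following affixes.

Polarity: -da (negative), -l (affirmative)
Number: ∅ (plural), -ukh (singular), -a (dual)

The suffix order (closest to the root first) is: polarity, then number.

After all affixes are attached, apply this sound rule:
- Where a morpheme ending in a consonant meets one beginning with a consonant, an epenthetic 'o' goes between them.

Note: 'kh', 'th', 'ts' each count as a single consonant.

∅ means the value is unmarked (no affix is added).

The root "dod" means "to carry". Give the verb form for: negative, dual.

Attach polarity negative -da → dodda.
Attach number dual -a → doddaa.
Apply epenthesis: doddaa → dododaa.

dododaa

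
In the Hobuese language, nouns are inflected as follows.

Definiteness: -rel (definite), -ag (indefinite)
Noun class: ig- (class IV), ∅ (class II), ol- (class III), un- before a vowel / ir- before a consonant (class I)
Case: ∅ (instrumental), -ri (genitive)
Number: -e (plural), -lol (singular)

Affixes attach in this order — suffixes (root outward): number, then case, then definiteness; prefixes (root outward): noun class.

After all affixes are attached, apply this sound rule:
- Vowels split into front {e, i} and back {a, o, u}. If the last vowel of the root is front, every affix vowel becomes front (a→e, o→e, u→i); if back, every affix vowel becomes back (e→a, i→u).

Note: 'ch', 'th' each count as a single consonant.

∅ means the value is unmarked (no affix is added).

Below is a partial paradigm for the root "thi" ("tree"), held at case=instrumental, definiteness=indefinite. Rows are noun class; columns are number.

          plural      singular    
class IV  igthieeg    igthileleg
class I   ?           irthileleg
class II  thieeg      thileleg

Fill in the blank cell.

irthieeg

Attach number plural -e → thie.
Attach noun class class I ir- (before consonant 'th') → irthie.
case = instrumental: zero marking, form stays irthie.
Attach definiteness indefinite -ag → irthieag.
Apply vowel harmony: irthieag → irthieeg.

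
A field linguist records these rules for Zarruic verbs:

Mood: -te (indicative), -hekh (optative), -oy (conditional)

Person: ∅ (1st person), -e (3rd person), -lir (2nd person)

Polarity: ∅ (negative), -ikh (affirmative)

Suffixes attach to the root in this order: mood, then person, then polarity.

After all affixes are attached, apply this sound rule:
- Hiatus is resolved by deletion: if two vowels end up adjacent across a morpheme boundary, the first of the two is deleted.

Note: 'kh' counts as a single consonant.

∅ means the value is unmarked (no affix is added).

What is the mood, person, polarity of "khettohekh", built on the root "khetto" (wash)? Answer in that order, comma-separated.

Segment: khetto-hekh.
mood: -hekh → optative.
person: ∅ → 1st person.
polarity: ∅ → negative.

optative, 1st person, negative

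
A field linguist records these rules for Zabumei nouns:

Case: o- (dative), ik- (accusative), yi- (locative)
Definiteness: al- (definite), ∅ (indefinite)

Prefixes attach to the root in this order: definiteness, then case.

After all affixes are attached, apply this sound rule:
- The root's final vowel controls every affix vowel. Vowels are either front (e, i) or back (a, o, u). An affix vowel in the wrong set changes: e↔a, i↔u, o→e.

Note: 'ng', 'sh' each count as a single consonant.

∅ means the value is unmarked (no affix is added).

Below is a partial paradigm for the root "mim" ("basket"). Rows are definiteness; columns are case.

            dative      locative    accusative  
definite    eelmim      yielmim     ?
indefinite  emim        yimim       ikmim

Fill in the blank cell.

ikelmim

Attach definiteness definite al- → almim.
Attach case accusative ik- → ikalmim.
Apply vowel harmony: ikalmim → ikelmim.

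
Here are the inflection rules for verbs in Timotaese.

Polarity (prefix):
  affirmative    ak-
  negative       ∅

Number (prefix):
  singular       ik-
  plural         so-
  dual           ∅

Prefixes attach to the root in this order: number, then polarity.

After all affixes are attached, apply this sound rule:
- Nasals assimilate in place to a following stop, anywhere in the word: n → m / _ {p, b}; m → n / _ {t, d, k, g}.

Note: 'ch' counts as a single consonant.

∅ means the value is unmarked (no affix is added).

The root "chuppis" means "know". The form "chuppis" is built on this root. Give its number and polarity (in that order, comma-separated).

dual, negative

Segment: chuppis.
number: ∅ → dual.
polarity: ∅ → negative.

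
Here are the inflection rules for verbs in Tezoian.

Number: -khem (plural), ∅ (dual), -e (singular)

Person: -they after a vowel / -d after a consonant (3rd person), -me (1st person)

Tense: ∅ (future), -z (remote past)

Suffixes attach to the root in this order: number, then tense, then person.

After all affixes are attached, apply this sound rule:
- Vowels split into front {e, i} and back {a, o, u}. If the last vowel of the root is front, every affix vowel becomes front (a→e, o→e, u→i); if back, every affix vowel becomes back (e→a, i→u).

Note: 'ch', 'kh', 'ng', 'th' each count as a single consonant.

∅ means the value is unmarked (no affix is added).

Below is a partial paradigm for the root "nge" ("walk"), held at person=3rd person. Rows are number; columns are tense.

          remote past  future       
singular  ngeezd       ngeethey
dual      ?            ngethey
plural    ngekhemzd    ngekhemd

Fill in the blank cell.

number = dual: zero marking, form stays nge.
Attach tense remote past -z → ngez.
Attach person 3rd person -d (after consonant 'z') → ngezd.
Vowel harmony: no change.

ngezd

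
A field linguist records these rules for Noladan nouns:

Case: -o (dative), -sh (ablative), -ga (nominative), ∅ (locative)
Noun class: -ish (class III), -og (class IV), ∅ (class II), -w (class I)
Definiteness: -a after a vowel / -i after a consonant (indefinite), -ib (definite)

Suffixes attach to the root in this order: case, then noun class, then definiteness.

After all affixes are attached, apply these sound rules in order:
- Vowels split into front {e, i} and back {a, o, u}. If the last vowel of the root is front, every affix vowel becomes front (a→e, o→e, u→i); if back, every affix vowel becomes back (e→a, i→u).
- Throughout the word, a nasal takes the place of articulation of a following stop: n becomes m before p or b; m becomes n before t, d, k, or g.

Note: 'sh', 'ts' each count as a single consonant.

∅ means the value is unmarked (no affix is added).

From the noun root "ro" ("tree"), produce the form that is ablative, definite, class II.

roshub

Attach case ablative -sh → rosh.
noun class = class II: zero marking, form stays rosh.
Attach definiteness definite -ib → roshib.
Apply vowel harmony: roshib → roshub.
Nasal assimilation: no change.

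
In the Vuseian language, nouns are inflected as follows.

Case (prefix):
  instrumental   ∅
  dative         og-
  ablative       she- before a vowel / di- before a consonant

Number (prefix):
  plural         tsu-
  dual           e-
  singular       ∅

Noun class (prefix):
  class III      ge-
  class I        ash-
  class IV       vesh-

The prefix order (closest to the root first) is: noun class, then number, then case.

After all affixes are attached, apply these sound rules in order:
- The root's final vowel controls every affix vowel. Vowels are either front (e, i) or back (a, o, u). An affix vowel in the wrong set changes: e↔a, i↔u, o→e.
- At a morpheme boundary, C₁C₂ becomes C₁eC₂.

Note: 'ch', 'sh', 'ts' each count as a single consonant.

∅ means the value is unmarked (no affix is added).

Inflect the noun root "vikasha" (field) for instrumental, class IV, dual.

avashevikasha

Attach noun class class IV vesh- → veshvikasha.
Attach number dual e- → eveshvikasha.
case = instrumental: zero marking, form stays eveshvikasha.
Apply vowel harmony: eveshvikasha → avashvikasha.
Apply epenthesis: avashvikasha → avashevikasha.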